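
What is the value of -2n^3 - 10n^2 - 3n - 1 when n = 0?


Using direct substitution:
  -2 * (0)^3 = 0
  -10 * (0)^2 = 0
  -3 * (0)^1 = 0
  constant: -1
Sum = 0 + 0 + 0 - 1 = -1


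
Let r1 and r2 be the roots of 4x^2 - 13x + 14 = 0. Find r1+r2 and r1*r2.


For ax^2+bx+c=0: sum = -b/a, product = c/a.
a=4, b=-13, c=14
Sum = -(-13)/4 = 13/4
Product = (14)/4 = 7/2


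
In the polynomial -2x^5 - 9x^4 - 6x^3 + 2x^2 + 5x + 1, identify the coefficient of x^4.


Read off the coefficient of x^4: -9


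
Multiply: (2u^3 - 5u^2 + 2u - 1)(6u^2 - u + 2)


Distribute each term of the first polynomial:
  (2u^3)(6u^2 - u + 2) = 12u^5 - 2u^4 + 4u^3
  (-5u^2)(6u^2 - u + 2) = -30u^4 + 5u^3 - 10u^2
  (2u)(6u^2 - u + 2) = 12u^3 - 2u^2 + 4u
  (-1)(6u^2 - u + 2) = -6u^2 + u - 2
Sum: 12u^5 - 32u^4 + 21u^3 - 18u^2 + 5u - 2


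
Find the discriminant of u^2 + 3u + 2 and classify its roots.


D = b^2 - 4ac = (3)^2 - 4(1)(2) = 9 - 8 = 1
Since D > 0: two distinct rational roots


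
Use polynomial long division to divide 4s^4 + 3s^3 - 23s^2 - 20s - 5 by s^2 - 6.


(4s^4 + 3s^3 - 23s^2 - 20s - 5) / (s^2 - 6)
Step 1: 4s^2 * (s^2 - 6) = 4s^4 - 24s^2; subtract.
Step 2: 3s * (s^2 - 6) = 3s^3 - 18s; subtract.
Step 3: 1 * (s^2 - 6) = s^2 - 6; subtract.
Quotient: 4s^2 + 3s + 1, Remainder: -2s + 1


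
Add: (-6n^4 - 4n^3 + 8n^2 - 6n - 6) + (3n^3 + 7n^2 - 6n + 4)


Align terms by degree and add:
  -6n^4 - 4n^3 + 8n^2 - 6n - 6
+ 3n^3 + 7n^2 - 6n + 4
= -6n^4 - n^3 + 15n^2 - 12n - 2


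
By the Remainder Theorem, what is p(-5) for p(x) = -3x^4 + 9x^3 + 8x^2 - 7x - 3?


By the Remainder Theorem, the remainder equals p(-5):
  -3*(-5)^4 = -1875
  9*(-5)^3 = -1125
  8*(-5)^2 = 200
  -7*(-5)^1 = 35
  constant: -3
Sum: -1875 - 1125 + 200 + 35 - 3 = -2768


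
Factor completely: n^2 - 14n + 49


Roots satisfy r1 + r2 = -b/a = 14 and r1*r2 = c/a = 49.
So r1 = 7, r2 = 7.
n^2 - 14n + 49 = (n - r1)(n - r2) = (n - 7)(n - 7)


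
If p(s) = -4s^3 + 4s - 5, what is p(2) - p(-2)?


p(2) = -29
p(-2) = 19
p(2) - p(-2) = -29 - 19 = -48


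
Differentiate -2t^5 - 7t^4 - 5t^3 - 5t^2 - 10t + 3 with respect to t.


Apply the power rule term by term:
  d/dt(-2t^5) = -10t^4
  d/dt(-7t^4) = -28t^3
  d/dt(-5t^3) = -15t^2
  d/dt(-5t^2) = -10t
  d/dt(-10t) = -10
  d/dt(3) = 0
p'(t) = -10t^4 - 28t^3 - 15t^2 - 10t - 10


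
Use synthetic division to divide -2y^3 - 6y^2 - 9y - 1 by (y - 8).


Synthetic division with c = 8. Coefficients: -2, -6, -9, -1
Bring down -2.
  -2 * 8 = -16; -16 - 6 = -22
  -22 * 8 = -176; -176 - 9 = -185
  -185 * 8 = -1480; -1480 - 1 = -1481
Quotient: -2y^2 - 22y - 185, Remainder: -1481


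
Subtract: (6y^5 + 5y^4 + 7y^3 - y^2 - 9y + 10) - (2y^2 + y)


Distribute the minus sign:
  (6y^5 + 5y^4 + 7y^3 - y^2 - 9y + 10)
- (2y^2 + y)
Negate second polynomial: -2y^2 - y
Add: 6y^5 + 5y^4 + 7y^3 - 3y^2 - 10y + 10


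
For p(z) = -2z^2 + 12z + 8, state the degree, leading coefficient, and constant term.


Highest power of z is 2, with coefficient -2. Constant term is 8.
Degree = 2, leading coefficient = -2, constant term = 8


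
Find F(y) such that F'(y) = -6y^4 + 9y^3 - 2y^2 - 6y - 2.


Reverse power rule on each term:
  ∫ -6y^4 dy = -(6/5)y^5
  ∫ 9y^3 dy = (9/4)y^4
  ∫ -2y^2 dy = -(2/3)y^3
  ∫ -6y dy = -3y^2
  ∫ -2 dy = -2y
F(y) = -(6/5)y^5 + (9/4)y^4 - (2/3)y^3 - 3y^2 - 2y + C


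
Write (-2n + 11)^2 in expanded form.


Expand (-2n + 11)^2 by repeated multiplication:
= 4n^2 - 44n + 121


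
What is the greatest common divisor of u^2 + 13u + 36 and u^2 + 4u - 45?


Factor each:
  u^2 + 13u + 36 = (u + 9)(u + 4)
  u^2 + 4u - 45 = (u + 9)(u - 5)
Common monic factor: u + 9


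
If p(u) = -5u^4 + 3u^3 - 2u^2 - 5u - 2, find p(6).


Using direct substitution:
  -5 * (6)^4 = -6480
  3 * (6)^3 = 648
  -2 * (6)^2 = -72
  -5 * (6)^1 = -30
  constant: -2
Sum = -6480 + 648 - 72 - 30 - 2 = -5936


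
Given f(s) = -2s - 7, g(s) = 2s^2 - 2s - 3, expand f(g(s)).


Substitute g(s) into f:
f(g(s)) = -2*(2s^2 - 2s - 3) + (-7)
Expand and combine: -4s^2 + 4s - 1


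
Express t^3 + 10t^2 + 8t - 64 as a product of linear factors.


Try integer roots (divisors of -64). t=-4: p(-4)=0.
Divide out (t + 4): quotient is t^2 + 6t - 16.
Factor the quadratic: (t - 2)(t + 8)
Result: (t + 4)(t - 2)(t + 8)


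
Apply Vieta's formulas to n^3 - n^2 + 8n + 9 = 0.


Monic cubic n^3+bn^2+cn+d=0: sum=-b, pairwise sum=c, product=-d.
b=-1, c=8, d=9
r1+r2+r3 = 1
r1r2+r1r3+r2r3 = 8
r1r2r3 = -9


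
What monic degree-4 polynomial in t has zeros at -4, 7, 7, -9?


p(t) = (t + 4)(t - 7)(t - 7)(t + 9)
Expand: t^4 - t^3 - 97t^2 + 133t + 1764


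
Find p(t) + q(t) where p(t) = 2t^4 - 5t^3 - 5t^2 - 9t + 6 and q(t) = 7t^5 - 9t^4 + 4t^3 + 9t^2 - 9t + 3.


Align terms by degree and add:
  2t^4 - 5t^3 - 5t^2 - 9t + 6
+ 7t^5 - 9t^4 + 4t^3 + 9t^2 - 9t + 3
= 7t^5 - 7t^4 - t^3 + 4t^2 - 18t + 9


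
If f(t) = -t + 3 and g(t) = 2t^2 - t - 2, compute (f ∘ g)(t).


Substitute g(t) into f:
f(g(t)) = -1*(2t^2 - t - 2) + 3
Expand and combine: -2t^2 + t + 5


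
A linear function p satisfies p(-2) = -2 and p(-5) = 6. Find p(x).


p(x) = mx + b. Using p(-2)=-2, p(-5)=6:
m = (-2 - 6)/(-2 + 5) = -8/3 = -8/3
b = -2 - m*(-2) = -2 - 16/3 = -22/3
p(x) = -(8/3)x - (22/3)


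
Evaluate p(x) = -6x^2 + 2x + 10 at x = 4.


Using direct substitution:
  -6 * (4)^2 = -96
  2 * (4)^1 = 8
  constant: 10
Sum = -96 + 8 + 10 = -78


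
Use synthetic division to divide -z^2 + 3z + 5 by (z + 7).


Synthetic division with c = -7. Coefficients: -1, 3, 5
Bring down -1.
  -1 * -7 = 7; 7 + 3 = 10
  10 * -7 = -70; -70 + 5 = -65
Quotient: -z + 10, Remainder: -65


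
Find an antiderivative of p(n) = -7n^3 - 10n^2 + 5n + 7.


Reverse power rule on each term:
  ∫ -7n^3 dn = -(7/4)n^4
  ∫ -10n^2 dn = -(10/3)n^3
  ∫ 5n dn = (5/2)n^2
  ∫ 7 dn = 7n
F(n) = -(7/4)n^4 - (10/3)n^3 + (5/2)n^2 + 7n + C


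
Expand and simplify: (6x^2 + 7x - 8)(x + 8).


Distribute each term of the first polynomial:
  (6x^2)(x + 8) = 6x^3 + 48x^2
  (7x)(x + 8) = 7x^2 + 56x
  (-8)(x + 8) = -8x - 64
Sum: 6x^3 + 55x^2 + 48x - 64


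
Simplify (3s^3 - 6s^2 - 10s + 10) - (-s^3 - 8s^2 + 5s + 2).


Distribute the minus sign:
  (3s^3 - 6s^2 - 10s + 10)
- (-s^3 - 8s^2 + 5s + 2)
Negate second polynomial: s^3 + 8s^2 - 5s - 2
Add: 4s^3 + 2s^2 - 15s + 8


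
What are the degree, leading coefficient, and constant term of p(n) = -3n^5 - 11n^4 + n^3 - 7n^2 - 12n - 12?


Highest power of n is 5, with coefficient -3. Constant term is -12.
Degree = 5, leading coefficient = -3, constant term = -12


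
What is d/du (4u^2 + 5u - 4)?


Apply the power rule term by term:
  d/du(4u^2) = 8u
  d/du(5u) = 5
  d/du(-4) = 0
p'(u) = 8u + 5


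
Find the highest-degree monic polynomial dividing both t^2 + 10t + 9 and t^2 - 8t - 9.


Factor each:
  t^2 + 10t + 9 = (t + 1)(t + 9)
  t^2 - 8t - 9 = (t + 1)(t - 9)
Common monic factor: t + 1


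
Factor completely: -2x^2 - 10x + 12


Roots satisfy r1 + r2 = -b/a = -5 and r1*r2 = c/a = -6.
So r1 = 1, r2 = -6.
-2x^2 - 10x + 12 = -2(x - r1)(x - r2) = -2(x - 1)(x + 6)


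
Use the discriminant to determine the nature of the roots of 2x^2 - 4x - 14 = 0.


D = b^2 - 4ac = (-4)^2 - 4(2)(-14) = 16 + 112 = 128
Since D > 0: two distinct irrational roots


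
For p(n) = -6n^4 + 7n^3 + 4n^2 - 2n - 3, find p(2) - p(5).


p(2) = -31
p(5) = -2788
p(2) - p(5) = -31 + 2788 = 2757


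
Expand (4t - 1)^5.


Expand (4t - 1)^5 by repeated multiplication:
  (4t - 1)^2 = 16t^2 - 8t + 1
  (4t - 1)^3 = 64t^3 - 48t^2 + 12t - 1
  (4t - 1)^4 = 256t^4 - 256t^3 + 96t^2 - 16t + 1
= 1024t^5 - 1280t^4 + 640t^3 - 160t^2 + 20t - 1


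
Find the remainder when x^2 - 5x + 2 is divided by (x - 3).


By the Remainder Theorem, the remainder equals p(3):
  1*(3)^2 = 9
  -5*(3)^1 = -15
  constant: 2
Sum: 9 - 15 + 2 = -4


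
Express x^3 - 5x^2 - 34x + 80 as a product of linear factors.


Try integer roots (divisors of 80). x=-5: p(-5)=0.
Divide out (x + 5): quotient is x^2 - 10x + 16.
Factor the quadratic: (x - 8)(x - 2)
Result: (x + 5)(x - 8)(x - 2)


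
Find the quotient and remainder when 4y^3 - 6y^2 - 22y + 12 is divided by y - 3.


(4y^3 - 6y^2 - 22y + 12) / (y - 3)
Step 1: 4y^2 * (y - 3) = 4y^3 - 12y^2; subtract.
Step 2: 6y * (y - 3) = 6y^2 - 18y; subtract.
Step 3: -4 * (y - 3) = -4y + 12; subtract.
Quotient: 4y^2 + 6y - 4, Remainder: 0


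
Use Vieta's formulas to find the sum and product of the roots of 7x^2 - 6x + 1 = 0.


For ax^2+bx+c=0: sum = -b/a, product = c/a.
a=7, b=-6, c=1
Sum = -(-6)/7 = 6/7
Product = (1)/7 = 1/7


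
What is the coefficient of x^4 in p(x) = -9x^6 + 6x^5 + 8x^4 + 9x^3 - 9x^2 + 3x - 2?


Read off the coefficient of x^4: 8


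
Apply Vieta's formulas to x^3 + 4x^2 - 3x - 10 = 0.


Monic cubic x^3+bx^2+cx+d=0: sum=-b, pairwise sum=c, product=-d.
b=4, c=-3, d=-10
r1+r2+r3 = -4
r1r2+r1r3+r2r3 = -3
r1r2r3 = 10


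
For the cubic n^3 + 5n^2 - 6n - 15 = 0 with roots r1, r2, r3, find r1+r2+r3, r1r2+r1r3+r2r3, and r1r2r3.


Monic cubic n^3+bn^2+cn+d=0: sum=-b, pairwise sum=c, product=-d.
b=5, c=-6, d=-15
r1+r2+r3 = -5
r1r2+r1r3+r2r3 = -6
r1r2r3 = 15


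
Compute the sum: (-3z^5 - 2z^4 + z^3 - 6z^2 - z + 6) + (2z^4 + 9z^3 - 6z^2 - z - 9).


Align terms by degree and add:
  -3z^5 - 2z^4 + z^3 - 6z^2 - z + 6
+ 2z^4 + 9z^3 - 6z^2 - z - 9
= -3z^5 + 10z^3 - 12z^2 - 2z - 3


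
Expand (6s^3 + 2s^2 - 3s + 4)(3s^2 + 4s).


Distribute each term of the first polynomial:
  (6s^3)(3s^2 + 4s) = 18s^5 + 24s^4
  (2s^2)(3s^2 + 4s) = 6s^4 + 8s^3
  (-3s)(3s^2 + 4s) = -9s^3 - 12s^2
  (4)(3s^2 + 4s) = 12s^2 + 16s
Sum: 18s^5 + 30s^4 - s^3 + 16s


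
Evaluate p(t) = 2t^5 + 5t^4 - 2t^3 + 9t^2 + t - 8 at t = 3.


Using direct substitution:
  2 * (3)^5 = 486
  5 * (3)^4 = 405
  -2 * (3)^3 = -54
  9 * (3)^2 = 81
  1 * (3)^1 = 3
  constant: -8
Sum = 486 + 405 - 54 + 81 + 3 - 8 = 913


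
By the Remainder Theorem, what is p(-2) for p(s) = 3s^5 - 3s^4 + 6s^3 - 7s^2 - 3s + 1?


By the Remainder Theorem, the remainder equals p(-2):
  3*(-2)^5 = -96
  -3*(-2)^4 = -48
  6*(-2)^3 = -48
  -7*(-2)^2 = -28
  -3*(-2)^1 = 6
  constant: 1
Sum: -96 - 48 - 48 - 28 + 6 + 1 = -213


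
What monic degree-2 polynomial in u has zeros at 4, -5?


p(u) = (u - 4)(u + 5)
Expand: u^2 + u - 20


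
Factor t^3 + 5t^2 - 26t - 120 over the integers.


Try integer roots (divisors of -120). t=-6: p(-6)=0.
Divide out (t + 6): quotient is t^2 - t - 20.
Factor the quadratic: (t + 4)(t - 5)
Result: (t + 6)(t + 4)(t - 5)


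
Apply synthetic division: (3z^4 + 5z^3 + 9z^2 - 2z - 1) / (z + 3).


Synthetic division with c = -3. Coefficients: 3, 5, 9, -2, -1
Bring down 3.
  3 * -3 = -9; -9 + 5 = -4
  -4 * -3 = 12; 12 + 9 = 21
  21 * -3 = -63; -63 - 2 = -65
  -65 * -3 = 195; 195 - 1 = 194
Quotient: 3z^3 - 4z^2 + 21z - 65, Remainder: 194


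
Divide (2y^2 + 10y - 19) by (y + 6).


(2y^2 + 10y - 19) / (y + 6)
Step 1: 2y * (y + 6) = 2y^2 + 12y; subtract.
Step 2: -2 * (y + 6) = -2y - 12; subtract.
Quotient: 2y - 2, Remainder: -7


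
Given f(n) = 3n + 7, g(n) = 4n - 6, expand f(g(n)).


Substitute g(n) into f:
f(g(n)) = 3*(4n - 6) + 7
Expand and combine: 12n - 11


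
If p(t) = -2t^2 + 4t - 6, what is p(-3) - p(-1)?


p(-3) = -36
p(-1) = -12
p(-3) - p(-1) = -36 + 12 = -24


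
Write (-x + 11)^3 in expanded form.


Expand (-x + 11)^3 by repeated multiplication:
  (-x + 11)^2 = x^2 - 22x + 121
= -x^3 + 33x^2 - 363x + 1331


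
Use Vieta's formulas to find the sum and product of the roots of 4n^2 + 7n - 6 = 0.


For an^2+bn+c=0: sum = -b/a, product = c/a.
a=4, b=7, c=-6
Sum = -(7)/4 = -7/4
Product = (-6)/4 = -3/2


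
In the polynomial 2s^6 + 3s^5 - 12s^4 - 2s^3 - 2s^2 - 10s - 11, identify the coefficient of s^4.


Read off the coefficient of s^4: -12


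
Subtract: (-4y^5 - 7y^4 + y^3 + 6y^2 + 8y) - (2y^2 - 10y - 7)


Distribute the minus sign:
  (-4y^5 - 7y^4 + y^3 + 6y^2 + 8y)
- (2y^2 - 10y - 7)
Negate second polynomial: -2y^2 + 10y + 7
Add: -4y^5 - 7y^4 + y^3 + 4y^2 + 18y + 7


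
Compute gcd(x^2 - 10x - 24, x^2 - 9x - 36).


Factor each:
  x^2 - 10x - 24 = (x - 12)(x + 2)
  x^2 - 9x - 36 = (x - 12)(x + 3)
Common monic factor: x - 12


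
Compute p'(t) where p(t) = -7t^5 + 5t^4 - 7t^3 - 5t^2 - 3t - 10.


Apply the power rule term by term:
  d/dt(-7t^5) = -35t^4
  d/dt(5t^4) = 20t^3
  d/dt(-7t^3) = -21t^2
  d/dt(-5t^2) = -10t
  d/dt(-3t) = -3
  d/dt(-10) = 0
p'(t) = -35t^4 + 20t^3 - 21t^2 - 10t - 3


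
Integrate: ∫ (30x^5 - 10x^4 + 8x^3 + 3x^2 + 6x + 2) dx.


Reverse power rule on each term:
  ∫ 30x^5 dx = 5x^6
  ∫ -10x^4 dx = -2x^5
  ∫ 8x^3 dx = 2x^4
  ∫ 3x^2 dx = x^3
  ∫ 6x dx = 3x^2
  ∫ 2 dx = 2x
F(x) = 5x^6 - 2x^5 + 2x^4 + x^3 + 3x^2 + 2x + C


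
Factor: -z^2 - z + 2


Roots satisfy r1 + r2 = -b/a = -1 and r1*r2 = c/a = -2.
So r1 = -2, r2 = 1.
-z^2 - z + 2 = -(z - r1)(z - r2) = -(z + 2)(z - 1)


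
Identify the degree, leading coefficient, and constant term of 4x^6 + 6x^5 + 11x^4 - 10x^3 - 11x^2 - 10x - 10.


Highest power of x is 6, with coefficient 4. Constant term is -10.
Degree = 6, leading coefficient = 4, constant term = -10


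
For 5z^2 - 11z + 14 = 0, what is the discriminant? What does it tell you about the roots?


D = b^2 - 4ac = (-11)^2 - 4(5)(14) = 121 - 280 = -159
Since D < 0: two complex conjugate roots (no real roots)


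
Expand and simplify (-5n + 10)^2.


Expand (-5n + 10)^2 by repeated multiplication:
= 25n^2 - 100n + 100


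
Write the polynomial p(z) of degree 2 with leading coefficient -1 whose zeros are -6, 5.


p(z) = -(z + 6)(z - 5)
Expand: -z^2 - z + 30


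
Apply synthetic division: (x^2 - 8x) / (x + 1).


Synthetic division with c = -1. Coefficients: 1, -8, 0
Bring down 1.
  1 * -1 = -1; -1 - 8 = -9
  -9 * -1 = 9; 9 + 0 = 9
Quotient: x - 9, Remainder: 9


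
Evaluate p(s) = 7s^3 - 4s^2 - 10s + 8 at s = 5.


Using direct substitution:
  7 * (5)^3 = 875
  -4 * (5)^2 = -100
  -10 * (5)^1 = -50
  constant: 8
Sum = 875 - 100 - 50 + 8 = 733


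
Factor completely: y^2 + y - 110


Roots satisfy r1 + r2 = -b/a = -1 and r1*r2 = c/a = -110.
So r1 = -11, r2 = 10.
y^2 + y - 110 = (y - r1)(y - r2) = (y + 11)(y - 10)


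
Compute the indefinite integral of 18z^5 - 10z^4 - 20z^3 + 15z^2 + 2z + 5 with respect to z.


Reverse power rule on each term:
  ∫ 18z^5 dz = 3z^6
  ∫ -10z^4 dz = -2z^5
  ∫ -20z^3 dz = -5z^4
  ∫ 15z^2 dz = 5z^3
  ∫ 2z dz = z^2
  ∫ 5 dz = 5z
F(z) = 3z^6 - 2z^5 - 5z^4 + 5z^3 + z^2 + 5z + C


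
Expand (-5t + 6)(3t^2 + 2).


Distribute each term of the first polynomial:
  (-5t)(3t^2 + 2) = -15t^3 - 10t
  (6)(3t^2 + 2) = 18t^2 + 12
Sum: -15t^3 + 18t^2 - 10t + 12


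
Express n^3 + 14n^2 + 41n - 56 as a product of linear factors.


Try integer roots (divisors of -56). n=-8: p(-8)=0.
Divide out (n + 8): quotient is n^2 + 6n - 7.
Factor the quadratic: (n - 1)(n + 7)
Result: (n + 8)(n - 1)(n + 7)


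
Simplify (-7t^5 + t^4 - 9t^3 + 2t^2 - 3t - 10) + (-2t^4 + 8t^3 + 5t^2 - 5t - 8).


Align terms by degree and add:
  -7t^5 + t^4 - 9t^3 + 2t^2 - 3t - 10
  -2t^4 + 8t^3 + 5t^2 - 5t - 8
= -7t^5 - t^4 - t^3 + 7t^2 - 8t - 18


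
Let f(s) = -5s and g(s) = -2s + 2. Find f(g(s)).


Substitute g(s) into f:
f(g(s)) = -5*(-2s + 2)
Expand and combine: 10s - 10


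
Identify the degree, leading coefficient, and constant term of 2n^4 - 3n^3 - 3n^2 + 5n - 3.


Highest power of n is 4, with coefficient 2. Constant term is -3.
Degree = 4, leading coefficient = 2, constant term = -3


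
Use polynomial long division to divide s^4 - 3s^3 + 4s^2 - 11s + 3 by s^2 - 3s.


(s^4 - 3s^3 + 4s^2 - 11s + 3) / (s^2 - 3s)
Step 1: s^2 * (s^2 - 3s) = s^4 - 3s^3; subtract.
Step 2: 0 * (s^2 - 3s) = 0; subtract.
Step 3: 4 * (s^2 - 3s) = 4s^2 - 12s; subtract.
Quotient: s^2 + 4, Remainder: s + 3


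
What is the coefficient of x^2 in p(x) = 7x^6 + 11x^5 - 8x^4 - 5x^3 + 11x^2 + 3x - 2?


Read off the coefficient of x^2: 11


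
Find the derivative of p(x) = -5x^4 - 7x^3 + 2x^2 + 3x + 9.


Apply the power rule term by term:
  d/dx(-5x^4) = -20x^3
  d/dx(-7x^3) = -21x^2
  d/dx(2x^2) = 4x
  d/dx(3x) = 3
  d/dx(9) = 0
p'(x) = -20x^3 - 21x^2 + 4x + 3


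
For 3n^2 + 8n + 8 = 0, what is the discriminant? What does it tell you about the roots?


D = b^2 - 4ac = (8)^2 - 4(3)(8) = 64 - 96 = -32
Since D < 0: two complex conjugate roots (no real roots)


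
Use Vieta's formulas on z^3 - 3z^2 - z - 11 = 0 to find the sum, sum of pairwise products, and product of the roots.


Monic cubic z^3+bz^2+cz+d=0: sum=-b, pairwise sum=c, product=-d.
b=-3, c=-1, d=-11
r1+r2+r3 = 3
r1r2+r1r3+r2r3 = -1
r1r2r3 = 11


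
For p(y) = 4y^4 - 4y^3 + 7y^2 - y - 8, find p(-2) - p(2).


p(-2) = 118
p(2) = 50
p(-2) - p(2) = 118 - 50 = 68


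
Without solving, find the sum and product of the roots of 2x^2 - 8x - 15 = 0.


For ax^2+bx+c=0: sum = -b/a, product = c/a.
a=2, b=-8, c=-15
Sum = -(-8)/2 = 4
Product = (-15)/2 = -15/2


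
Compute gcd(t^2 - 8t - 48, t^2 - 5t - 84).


Factor each:
  t^2 - 8t - 48 = (t - 12)(t + 4)
  t^2 - 5t - 84 = (t - 12)(t + 7)
Common monic factor: t - 12


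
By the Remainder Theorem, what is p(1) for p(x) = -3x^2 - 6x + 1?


By the Remainder Theorem, the remainder equals p(1):
  -3*(1)^2 = -3
  -6*(1)^1 = -6
  constant: 1
Sum: -3 - 6 + 1 = -8


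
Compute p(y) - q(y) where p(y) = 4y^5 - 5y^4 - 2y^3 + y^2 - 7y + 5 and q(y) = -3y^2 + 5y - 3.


Distribute the minus sign:
  (4y^5 - 5y^4 - 2y^3 + y^2 - 7y + 5)
- (-3y^2 + 5y - 3)
Negate second polynomial: 3y^2 - 5y + 3
Add: 4y^5 - 5y^4 - 2y^3 + 4y^2 - 12y + 8


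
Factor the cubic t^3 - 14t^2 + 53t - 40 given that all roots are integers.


Try integer roots (divisors of -40). t=1: p(1)=0.
Divide out (t - 1): quotient is t^2 - 13t + 40.
Factor the quadratic: (t - 5)(t - 8)
Result: (t - 1)(t - 5)(t - 8)


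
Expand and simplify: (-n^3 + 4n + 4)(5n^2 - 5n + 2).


Distribute each term of the first polynomial:
  (-n^3)(5n^2 - 5n + 2) = -5n^5 + 5n^4 - 2n^3
  (4n)(5n^2 - 5n + 2) = 20n^3 - 20n^2 + 8n
  (4)(5n^2 - 5n + 2) = 20n^2 - 20n + 8
Sum: -5n^5 + 5n^4 + 18n^3 - 12n + 8


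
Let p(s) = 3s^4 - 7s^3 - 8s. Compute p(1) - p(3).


p(1) = -12
p(3) = 30
p(1) - p(3) = -12 - 30 = -42


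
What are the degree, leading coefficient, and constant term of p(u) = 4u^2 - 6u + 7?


Highest power of u is 2, with coefficient 4. Constant term is 7.
Degree = 2, leading coefficient = 4, constant term = 7


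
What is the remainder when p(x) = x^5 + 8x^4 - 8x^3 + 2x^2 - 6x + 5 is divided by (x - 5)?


By the Remainder Theorem, the remainder equals p(5):
  1*(5)^5 = 3125
  8*(5)^4 = 5000
  -8*(5)^3 = -1000
  2*(5)^2 = 50
  -6*(5)^1 = -30
  constant: 5
Sum: 3125 + 5000 - 1000 + 50 - 30 + 5 = 7150


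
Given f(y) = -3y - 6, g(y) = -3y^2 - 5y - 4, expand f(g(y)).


Substitute g(y) into f:
f(g(y)) = -3*(-3y^2 - 5y - 4) + (-6)
Expand and combine: 9y^2 + 15y + 6


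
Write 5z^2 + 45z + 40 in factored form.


Roots satisfy r1 + r2 = -b/a = -9 and r1*r2 = c/a = 8.
So r1 = -1, r2 = -8.
5z^2 + 45z + 40 = 5(z - r1)(z - r2) = 5(z + 1)(z + 8)


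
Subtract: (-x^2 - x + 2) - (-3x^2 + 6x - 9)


Distribute the minus sign:
  (-x^2 - x + 2)
- (-3x^2 + 6x - 9)
Negate second polynomial: 3x^2 - 6x + 9
Add: 2x^2 - 7x + 11


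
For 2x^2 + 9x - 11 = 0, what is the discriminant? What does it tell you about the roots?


D = b^2 - 4ac = (9)^2 - 4(2)(-11) = 81 + 88 = 169
Since D > 0: two distinct rational roots


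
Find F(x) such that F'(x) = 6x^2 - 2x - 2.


Reverse power rule on each term:
  ∫ 6x^2 dx = 2x^3
  ∫ -2x dx = -x^2
  ∫ -2 dx = -2x
F(x) = 2x^3 - x^2 - 2x + C


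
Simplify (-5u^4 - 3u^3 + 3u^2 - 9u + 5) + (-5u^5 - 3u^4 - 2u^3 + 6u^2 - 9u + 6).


Align terms by degree and add:
  -5u^4 - 3u^3 + 3u^2 - 9u + 5
  -5u^5 - 3u^4 - 2u^3 + 6u^2 - 9u + 6
= -5u^5 - 8u^4 - 5u^3 + 9u^2 - 18u + 11


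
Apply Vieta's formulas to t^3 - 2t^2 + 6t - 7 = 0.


Monic cubic t^3+bt^2+ct+d=0: sum=-b, pairwise sum=c, product=-d.
b=-2, c=6, d=-7
r1+r2+r3 = 2
r1r2+r1r3+r2r3 = 6
r1r2r3 = 7


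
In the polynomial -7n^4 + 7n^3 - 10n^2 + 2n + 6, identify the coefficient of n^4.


Read off the coefficient of n^4: -7


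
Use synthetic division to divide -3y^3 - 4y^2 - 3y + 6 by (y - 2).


Synthetic division with c = 2. Coefficients: -3, -4, -3, 6
Bring down -3.
  -3 * 2 = -6; -6 - 4 = -10
  -10 * 2 = -20; -20 - 3 = -23
  -23 * 2 = -46; -46 + 6 = -40
Quotient: -3y^2 - 10y - 23, Remainder: -40


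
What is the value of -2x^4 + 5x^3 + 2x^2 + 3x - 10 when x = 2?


Using direct substitution:
  -2 * (2)^4 = -32
  5 * (2)^3 = 40
  2 * (2)^2 = 8
  3 * (2)^1 = 6
  constant: -10
Sum = -32 + 40 + 8 + 6 - 10 = 12


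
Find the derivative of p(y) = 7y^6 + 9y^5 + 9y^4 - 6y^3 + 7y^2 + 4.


Apply the power rule term by term:
  d/dy(7y^6) = 42y^5
  d/dy(9y^5) = 45y^4
  d/dy(9y^4) = 36y^3
  d/dy(-6y^3) = -18y^2
  d/dy(7y^2) = 14y
  d/dy(4) = 0
p'(y) = 42y^5 + 45y^4 + 36y^3 - 18y^2 + 14y


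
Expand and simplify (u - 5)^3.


Expand (u - 5)^3 by repeated multiplication:
  (u - 5)^2 = u^2 - 10u + 25
= u^3 - 15u^2 + 75u - 125


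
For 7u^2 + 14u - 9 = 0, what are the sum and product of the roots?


For au^2+bu+c=0: sum = -b/a, product = c/a.
a=7, b=14, c=-9
Sum = -(14)/7 = -2
Product = (-9)/7 = -9/7


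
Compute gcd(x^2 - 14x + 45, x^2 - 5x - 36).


Factor each:
  x^2 - 14x + 45 = (x - 9)(x - 5)
  x^2 - 5x - 36 = (x - 9)(x + 4)
Common monic factor: x - 9


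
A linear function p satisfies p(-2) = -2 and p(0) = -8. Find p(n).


p(n) = mn + b. Using p(-2)=-2, p(0)=-8:
m = (-2 + 8)/(-2) = 6/-2 = -3
b = -2 - m*(-2) = -2 - 6 = -8
p(n) = -3n - 8


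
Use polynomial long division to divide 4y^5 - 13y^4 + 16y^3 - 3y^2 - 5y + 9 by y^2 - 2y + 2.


(4y^5 - 13y^4 + 16y^3 - 3y^2 - 5y + 9) / (y^2 - 2y + 2)
Step 1: 4y^3 * (y^2 - 2y + 2) = 4y^5 - 8y^4 + 8y^3; subtract.
Step 2: -5y^2 * (y^2 - 2y + 2) = -5y^4 + 10y^3 - 10y^2; subtract.
Step 3: -2y * (y^2 - 2y + 2) = -2y^3 + 4y^2 - 4y; subtract.
Step 4: 3 * (y^2 - 2y + 2) = 3y^2 - 6y + 6; subtract.
Quotient: 4y^3 - 5y^2 - 2y + 3, Remainder: 5y + 3


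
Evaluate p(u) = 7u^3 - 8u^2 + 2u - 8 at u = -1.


Using direct substitution:
  7 * (-1)^3 = -7
  -8 * (-1)^2 = -8
  2 * (-1)^1 = -2
  constant: -8
Sum = -7 - 8 - 2 - 8 = -25


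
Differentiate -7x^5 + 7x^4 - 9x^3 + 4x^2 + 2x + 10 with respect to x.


Apply the power rule term by term:
  d/dx(-7x^5) = -35x^4
  d/dx(7x^4) = 28x^3
  d/dx(-9x^3) = -27x^2
  d/dx(4x^2) = 8x
  d/dx(2x) = 2
  d/dx(10) = 0
p'(x) = -35x^4 + 28x^3 - 27x^2 + 8x + 2


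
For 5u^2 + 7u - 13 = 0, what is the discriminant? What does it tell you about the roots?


D = b^2 - 4ac = (7)^2 - 4(5)(-13) = 49 + 260 = 309
Since D > 0: two distinct irrational roots


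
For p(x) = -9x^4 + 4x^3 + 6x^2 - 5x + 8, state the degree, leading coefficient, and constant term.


Highest power of x is 4, with coefficient -9. Constant term is 8.
Degree = 4, leading coefficient = -9, constant term = 8


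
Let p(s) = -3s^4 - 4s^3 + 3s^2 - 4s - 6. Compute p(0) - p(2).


p(0) = -6
p(2) = -82
p(0) - p(2) = -6 + 82 = 76


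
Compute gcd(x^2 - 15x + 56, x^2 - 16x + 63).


Factor each:
  x^2 - 15x + 56 = (x - 7)(x - 8)
  x^2 - 16x + 63 = (x - 7)(x - 9)
Common monic factor: x - 7


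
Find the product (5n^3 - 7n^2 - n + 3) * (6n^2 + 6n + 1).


Distribute each term of the first polynomial:
  (5n^3)(6n^2 + 6n + 1) = 30n^5 + 30n^4 + 5n^3
  (-7n^2)(6n^2 + 6n + 1) = -42n^4 - 42n^3 - 7n^2
  (-n)(6n^2 + 6n + 1) = -6n^3 - 6n^2 - n
  (3)(6n^2 + 6n + 1) = 18n^2 + 18n + 3
Sum: 30n^5 - 12n^4 - 43n^3 + 5n^2 + 17n + 3


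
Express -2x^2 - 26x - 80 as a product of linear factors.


Roots satisfy r1 + r2 = -b/a = -13 and r1*r2 = c/a = 40.
So r1 = -8, r2 = -5.
-2x^2 - 26x - 80 = -2(x - r1)(x - r2) = -2(x + 8)(x + 5)


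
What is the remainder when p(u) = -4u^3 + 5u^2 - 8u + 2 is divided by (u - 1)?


By the Remainder Theorem, the remainder equals p(1):
  -4*(1)^3 = -4
  5*(1)^2 = 5
  -8*(1)^1 = -8
  constant: 2
Sum: -4 + 5 - 8 + 2 = -5


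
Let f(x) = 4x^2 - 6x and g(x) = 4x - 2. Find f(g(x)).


Substitute g(x) into f:
f(g(x)) = 4*(4x - 2)^2 + (-6)*(4x - 2)
(4x - 2)^2 = 16x^2 - 16x + 4
Expand and combine: 64x^2 - 88x + 28


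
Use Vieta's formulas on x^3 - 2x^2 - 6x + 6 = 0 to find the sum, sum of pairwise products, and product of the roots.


Monic cubic x^3+bx^2+cx+d=0: sum=-b, pairwise sum=c, product=-d.
b=-2, c=-6, d=6
r1+r2+r3 = 2
r1r2+r1r3+r2r3 = -6
r1r2r3 = -6


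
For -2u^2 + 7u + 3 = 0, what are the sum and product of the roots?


For au^2+bu+c=0: sum = -b/a, product = c/a.
a=-2, b=7, c=3
Sum = -(7)/-2 = 7/2
Product = (3)/-2 = -3/2


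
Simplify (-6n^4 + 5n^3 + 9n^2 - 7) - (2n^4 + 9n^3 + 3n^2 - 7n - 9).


Distribute the minus sign:
  (-6n^4 + 5n^3 + 9n^2 - 7)
- (2n^4 + 9n^3 + 3n^2 - 7n - 9)
Negate second polynomial: -2n^4 - 9n^3 - 3n^2 + 7n + 9
Add: -8n^4 - 4n^3 + 6n^2 + 7n + 2


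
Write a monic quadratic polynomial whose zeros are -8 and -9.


p(y) = (y + 8)(y + 9)
Expand: y^2 + 17y + 72


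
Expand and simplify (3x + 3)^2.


Expand (3x + 3)^2 by repeated multiplication:
= 9x^2 + 18x + 9


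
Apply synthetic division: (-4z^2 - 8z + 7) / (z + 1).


Synthetic division with c = -1. Coefficients: -4, -8, 7
Bring down -4.
  -4 * -1 = 4; 4 - 8 = -4
  -4 * -1 = 4; 4 + 7 = 11
Quotient: -4z - 4, Remainder: 11


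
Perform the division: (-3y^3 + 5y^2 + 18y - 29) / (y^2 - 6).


(-3y^3 + 5y^2 + 18y - 29) / (y^2 - 6)
Step 1: -3y * (y^2 - 6) = -3y^3 + 18y; subtract.
Step 2: 5 * (y^2 - 6) = 5y^2 - 30; subtract.
Quotient: -3y + 5, Remainder: 1


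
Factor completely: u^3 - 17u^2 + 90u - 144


Try integer roots (divisors of -144). u=6: p(6)=0.
Divide out (u - 6): quotient is u^2 - 11u + 24.
Factor the quadratic: (u - 3)(u - 8)
Result: (u - 6)(u - 3)(u - 8)


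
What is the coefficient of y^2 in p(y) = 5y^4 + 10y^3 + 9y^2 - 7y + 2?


Read off the coefficient of y^2: 9


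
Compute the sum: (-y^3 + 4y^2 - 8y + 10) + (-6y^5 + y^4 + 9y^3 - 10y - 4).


Align terms by degree and add:
  -y^3 + 4y^2 - 8y + 10
  -6y^5 + y^4 + 9y^3 - 10y - 4
= -6y^5 + y^4 + 8y^3 + 4y^2 - 18y + 6


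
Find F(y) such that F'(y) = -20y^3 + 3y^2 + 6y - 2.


Reverse power rule on each term:
  ∫ -20y^3 dy = -5y^4
  ∫ 3y^2 dy = y^3
  ∫ 6y dy = 3y^2
  ∫ -2 dy = -2y
F(y) = -5y^4 + y^3 + 3y^2 - 2y + C


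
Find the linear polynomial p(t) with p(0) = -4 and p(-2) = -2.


p(t) = mt + b. Using p(0)=-4, p(-2)=-2:
m = (-4 + 2)/(0 + 2) = -2/2 = -1
b = -4 - m*(0) = -4 = -4
p(t) = -t - 4


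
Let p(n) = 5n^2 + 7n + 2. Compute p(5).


Using direct substitution:
  5 * (5)^2 = 125
  7 * (5)^1 = 35
  constant: 2
Sum = 125 + 35 + 2 = 162


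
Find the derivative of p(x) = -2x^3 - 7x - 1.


Apply the power rule term by term:
  d/dx(-2x^3) = -6x^2
  d/dx(-7x) = -7
  d/dx(-1) = 0
p'(x) = -6x^2 - 7


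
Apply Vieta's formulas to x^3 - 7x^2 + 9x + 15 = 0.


Monic cubic x^3+bx^2+cx+d=0: sum=-b, pairwise sum=c, product=-d.
b=-7, c=9, d=15
r1+r2+r3 = 7
r1r2+r1r3+r2r3 = 9
r1r2r3 = -15


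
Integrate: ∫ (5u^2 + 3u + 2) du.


Reverse power rule on each term:
  ∫ 5u^2 du = (5/3)u^3
  ∫ 3u du = (3/2)u^2
  ∫ 2 du = 2u
F(u) = (5/3)u^3 + (3/2)u^2 + 2u + C


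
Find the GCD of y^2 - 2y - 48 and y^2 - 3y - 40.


Factor each:
  y^2 - 2y - 48 = (y - 8)(y + 6)
  y^2 - 3y - 40 = (y - 8)(y + 5)
Common monic factor: y - 8


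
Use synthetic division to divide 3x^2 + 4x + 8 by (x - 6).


Synthetic division with c = 6. Coefficients: 3, 4, 8
Bring down 3.
  3 * 6 = 18; 18 + 4 = 22
  22 * 6 = 132; 132 + 8 = 140
Quotient: 3x + 22, Remainder: 140


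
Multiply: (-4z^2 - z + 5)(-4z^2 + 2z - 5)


Distribute each term of the first polynomial:
  (-4z^2)(-4z^2 + 2z - 5) = 16z^4 - 8z^3 + 20z^2
  (-z)(-4z^2 + 2z - 5) = 4z^3 - 2z^2 + 5z
  (5)(-4z^2 + 2z - 5) = -20z^2 + 10z - 25
Sum: 16z^4 - 4z^3 - 2z^2 + 15z - 25


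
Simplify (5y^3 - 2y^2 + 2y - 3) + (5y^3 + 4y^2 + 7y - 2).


Align terms by degree and add:
  5y^3 - 2y^2 + 2y - 3
+ 5y^3 + 4y^2 + 7y - 2
= 10y^3 + 2y^2 + 9y - 5


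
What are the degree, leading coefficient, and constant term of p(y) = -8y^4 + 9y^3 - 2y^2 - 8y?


Highest power of y is 4, with coefficient -8. Constant term is 0.
Degree = 4, leading coefficient = -8, constant term = 0


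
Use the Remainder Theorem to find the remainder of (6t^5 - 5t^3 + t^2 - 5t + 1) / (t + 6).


By the Remainder Theorem, the remainder equals p(-6):
  6*(-6)^5 = -46656
  0*(-6)^4 = 0
  -5*(-6)^3 = 1080
  1*(-6)^2 = 36
  -5*(-6)^1 = 30
  constant: 1
Sum: -46656 + 0 + 1080 + 36 + 30 + 1 = -45509


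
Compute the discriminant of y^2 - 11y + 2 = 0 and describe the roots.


D = b^2 - 4ac = (-11)^2 - 4(1)(2) = 121 - 8 = 113
Since D > 0: two distinct irrational roots


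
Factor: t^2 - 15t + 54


Roots satisfy r1 + r2 = -b/a = 15 and r1*r2 = c/a = 54.
So r1 = 9, r2 = 6.
t^2 - 15t + 54 = (t - r1)(t - r2) = (t - 9)(t - 6)


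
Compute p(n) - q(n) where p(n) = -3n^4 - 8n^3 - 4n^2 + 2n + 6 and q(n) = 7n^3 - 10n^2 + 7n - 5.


Distribute the minus sign:
  (-3n^4 - 8n^3 - 4n^2 + 2n + 6)
- (7n^3 - 10n^2 + 7n - 5)
Negate second polynomial: -7n^3 + 10n^2 - 7n + 5
Add: -3n^4 - 15n^3 + 6n^2 - 5n + 11


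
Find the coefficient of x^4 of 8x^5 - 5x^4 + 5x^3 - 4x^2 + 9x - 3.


Read off the coefficient of x^4: -5


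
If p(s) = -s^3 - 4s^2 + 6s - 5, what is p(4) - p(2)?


p(4) = -109
p(2) = -17
p(4) - p(2) = -109 + 17 = -92


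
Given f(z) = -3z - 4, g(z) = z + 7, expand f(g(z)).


Substitute g(z) into f:
f(g(z)) = -3*(z + 7) + (-4)
Expand and combine: -3z - 25


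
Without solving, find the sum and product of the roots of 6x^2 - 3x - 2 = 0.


For ax^2+bx+c=0: sum = -b/a, product = c/a.
a=6, b=-3, c=-2
Sum = -(-3)/6 = 1/2
Product = (-2)/6 = -1/3


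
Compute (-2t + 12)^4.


Expand (-2t + 12)^4 by repeated multiplication:
  (-2t + 12)^2 = 4t^2 - 48t + 144
  (-2t + 12)^3 = -8t^3 + 144t^2 - 864t + 1728
= 16t^4 - 384t^3 + 3456t^2 - 13824t + 20736


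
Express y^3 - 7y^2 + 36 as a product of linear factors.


Try integer roots (divisors of 36). y=6: p(6)=0.
Divide out (y - 6): quotient is y^2 - y - 6.
Factor the quadratic: (y + 2)(y - 3)
Result: (y - 6)(y + 2)(y - 3)


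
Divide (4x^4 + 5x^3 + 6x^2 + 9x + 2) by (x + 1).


(4x^4 + 5x^3 + 6x^2 + 9x + 2) / (x + 1)
Step 1: 4x^3 * (x + 1) = 4x^4 + 4x^3; subtract.
Step 2: x^2 * (x + 1) = x^3 + x^2; subtract.
Step 3: 5x * (x + 1) = 5x^2 + 5x; subtract.
Step 4: 4 * (x + 1) = 4x + 4; subtract.
Quotient: 4x^3 + x^2 + 5x + 4, Remainder: -2


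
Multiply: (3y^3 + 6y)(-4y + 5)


Distribute each term of the first polynomial:
  (3y^3)(-4y + 5) = -12y^4 + 15y^3
  (6y)(-4y + 5) = -24y^2 + 30y
Sum: -12y^4 + 15y^3 - 24y^2 + 30y


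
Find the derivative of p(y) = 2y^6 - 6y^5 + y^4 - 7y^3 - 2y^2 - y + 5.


Apply the power rule term by term:
  d/dy(2y^6) = 12y^5
  d/dy(-6y^5) = -30y^4
  d/dy(y^4) = 4y^3
  d/dy(-7y^3) = -21y^2
  d/dy(-2y^2) = -4y
  d/dy(-y) = -1
  d/dy(5) = 0
p'(y) = 12y^5 - 30y^4 + 4y^3 - 21y^2 - 4y - 1


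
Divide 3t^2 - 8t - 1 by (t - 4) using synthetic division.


Synthetic division with c = 4. Coefficients: 3, -8, -1
Bring down 3.
  3 * 4 = 12; 12 - 8 = 4
  4 * 4 = 16; 16 - 1 = 15
Quotient: 3t + 4, Remainder: 15


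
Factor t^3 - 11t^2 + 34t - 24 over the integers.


Try integer roots (divisors of -24). t=1: p(1)=0.
Divide out (t - 1): quotient is t^2 - 10t + 24.
Factor the quadratic: (t - 6)(t - 4)
Result: (t - 1)(t - 6)(t - 4)


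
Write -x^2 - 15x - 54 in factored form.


Roots satisfy r1 + r2 = -b/a = -15 and r1*r2 = c/a = 54.
So r1 = -9, r2 = -6.
-x^2 - 15x - 54 = -(x - r1)(x - r2) = -(x + 9)(x + 6)


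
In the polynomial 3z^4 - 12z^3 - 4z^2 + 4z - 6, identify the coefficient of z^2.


Read off the coefficient of z^2: -4


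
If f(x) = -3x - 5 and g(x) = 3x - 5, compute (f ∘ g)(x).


Substitute g(x) into f:
f(g(x)) = -3*(3x - 5) + (-5)
Expand and combine: -9x + 10


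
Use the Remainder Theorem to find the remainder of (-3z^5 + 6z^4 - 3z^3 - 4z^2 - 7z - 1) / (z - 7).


By the Remainder Theorem, the remainder equals p(7):
  -3*(7)^5 = -50421
  6*(7)^4 = 14406
  -3*(7)^3 = -1029
  -4*(7)^2 = -196
  -7*(7)^1 = -49
  constant: -1
Sum: -50421 + 14406 - 1029 - 196 - 49 - 1 = -37290


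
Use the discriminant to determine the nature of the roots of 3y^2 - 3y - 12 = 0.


D = b^2 - 4ac = (-3)^2 - 4(3)(-12) = 9 + 144 = 153
Since D > 0: two distinct irrational roots


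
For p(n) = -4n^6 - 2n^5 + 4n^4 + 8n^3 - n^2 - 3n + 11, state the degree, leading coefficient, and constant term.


Highest power of n is 6, with coefficient -4. Constant term is 11.
Degree = 6, leading coefficient = -4, constant term = 11


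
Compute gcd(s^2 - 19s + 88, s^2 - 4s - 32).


Factor each:
  s^2 - 19s + 88 = (s - 8)(s - 11)
  s^2 - 4s - 32 = (s - 8)(s + 4)
Common monic factor: s - 8


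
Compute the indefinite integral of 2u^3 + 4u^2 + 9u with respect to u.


Reverse power rule on each term:
  ∫ 2u^3 du = (1/2)u^4
  ∫ 4u^2 du = (4/3)u^3
  ∫ 9u du = (9/2)u^2
F(u) = (1/2)u^4 + (4/3)u^3 + (9/2)u^2 + C


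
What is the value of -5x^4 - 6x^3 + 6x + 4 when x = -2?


Using direct substitution:
  -5 * (-2)^4 = -80
  -6 * (-2)^3 = 48
  0 * (-2)^2 = 0
  6 * (-2)^1 = -12
  constant: 4
Sum = -80 + 48 + 0 - 12 + 4 = -40


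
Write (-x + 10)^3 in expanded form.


Expand (-x + 10)^3 by repeated multiplication:
  (-x + 10)^2 = x^2 - 20x + 100
= -x^3 + 30x^2 - 300x + 1000


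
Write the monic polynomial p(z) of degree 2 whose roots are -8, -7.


p(z) = (z + 8)(z + 7)
Expand: z^2 + 15z + 56


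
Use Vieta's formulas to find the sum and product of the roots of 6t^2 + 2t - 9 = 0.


For at^2+bt+c=0: sum = -b/a, product = c/a.
a=6, b=2, c=-9
Sum = -(2)/6 = -1/3
Product = (-9)/6 = -3/2


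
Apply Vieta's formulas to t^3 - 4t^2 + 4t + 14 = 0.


Monic cubic t^3+bt^2+ct+d=0: sum=-b, pairwise sum=c, product=-d.
b=-4, c=4, d=14
r1+r2+r3 = 4
r1r2+r1r3+r2r3 = 4
r1r2r3 = -14


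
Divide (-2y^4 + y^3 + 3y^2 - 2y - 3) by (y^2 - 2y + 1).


(-2y^4 + y^3 + 3y^2 - 2y - 3) / (y^2 - 2y + 1)
Step 1: -2y^2 * (y^2 - 2y + 1) = -2y^4 + 4y^3 - 2y^2; subtract.
Step 2: -3y * (y^2 - 2y + 1) = -3y^3 + 6y^2 - 3y; subtract.
Step 3: -1 * (y^2 - 2y + 1) = -y^2 + 2y - 1; subtract.
Quotient: -2y^2 - 3y - 1, Remainder: -y - 2


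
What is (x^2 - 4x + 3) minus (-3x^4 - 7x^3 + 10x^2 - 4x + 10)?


Distribute the minus sign:
  (x^2 - 4x + 3)
- (-3x^4 - 7x^3 + 10x^2 - 4x + 10)
Negate second polynomial: 3x^4 + 7x^3 - 10x^2 + 4x - 10
Add: 3x^4 + 7x^3 - 9x^2 - 7


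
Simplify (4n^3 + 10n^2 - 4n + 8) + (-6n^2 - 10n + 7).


Align terms by degree and add:
  4n^3 + 10n^2 - 4n + 8
  -6n^2 - 10n + 7
= 4n^3 + 4n^2 - 14n + 15


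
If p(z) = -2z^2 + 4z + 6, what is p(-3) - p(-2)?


p(-3) = -24
p(-2) = -10
p(-3) - p(-2) = -24 + 10 = -14


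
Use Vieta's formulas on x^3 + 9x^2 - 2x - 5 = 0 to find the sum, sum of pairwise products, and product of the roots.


Monic cubic x^3+bx^2+cx+d=0: sum=-b, pairwise sum=c, product=-d.
b=9, c=-2, d=-5
r1+r2+r3 = -9
r1r2+r1r3+r2r3 = -2
r1r2r3 = 5


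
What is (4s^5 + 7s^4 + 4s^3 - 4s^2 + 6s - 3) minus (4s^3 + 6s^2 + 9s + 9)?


Distribute the minus sign:
  (4s^5 + 7s^4 + 4s^3 - 4s^2 + 6s - 3)
- (4s^3 + 6s^2 + 9s + 9)
Negate second polynomial: -4s^3 - 6s^2 - 9s - 9
Add: 4s^5 + 7s^4 - 10s^2 - 3s - 12


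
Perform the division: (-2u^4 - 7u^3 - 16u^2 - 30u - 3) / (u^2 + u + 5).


(-2u^4 - 7u^3 - 16u^2 - 30u - 3) / (u^2 + u + 5)
Step 1: -2u^2 * (u^2 + u + 5) = -2u^4 - 2u^3 - 10u^2; subtract.
Step 2: -5u * (u^2 + u + 5) = -5u^3 - 5u^2 - 25u; subtract.
Step 3: -1 * (u^2 + u + 5) = -u^2 - u - 5; subtract.
Quotient: -2u^2 - 5u - 1, Remainder: -4u + 2


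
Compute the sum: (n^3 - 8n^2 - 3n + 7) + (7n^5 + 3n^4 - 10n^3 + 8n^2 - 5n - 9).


Align terms by degree and add:
  n^3 - 8n^2 - 3n + 7
+ 7n^5 + 3n^4 - 10n^3 + 8n^2 - 5n - 9
= 7n^5 + 3n^4 - 9n^3 - 8n - 2


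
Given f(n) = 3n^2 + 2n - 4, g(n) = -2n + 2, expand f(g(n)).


Substitute g(n) into f:
f(g(n)) = 3*(-2n + 2)^2 + 2*(-2n + 2) + (-4)
(-2n + 2)^2 = 4n^2 - 8n + 4
Expand and combine: 12n^2 - 28n + 12


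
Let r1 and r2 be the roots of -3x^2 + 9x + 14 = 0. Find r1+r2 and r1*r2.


For ax^2+bx+c=0: sum = -b/a, product = c/a.
a=-3, b=9, c=14
Sum = -(9)/-3 = 3
Product = (14)/-3 = -14/3


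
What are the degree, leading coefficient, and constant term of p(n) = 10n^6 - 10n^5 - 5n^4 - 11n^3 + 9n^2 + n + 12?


Highest power of n is 6, with coefficient 10. Constant term is 12.
Degree = 6, leading coefficient = 10, constant term = 12


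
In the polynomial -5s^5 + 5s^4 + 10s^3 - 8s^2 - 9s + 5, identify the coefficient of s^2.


Read off the coefficient of s^2: -8


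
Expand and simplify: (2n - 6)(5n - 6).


Distribute each term of the first polynomial:
  (2n)(5n - 6) = 10n^2 - 12n
  (-6)(5n - 6) = -30n + 36
Sum: 10n^2 - 42n + 36


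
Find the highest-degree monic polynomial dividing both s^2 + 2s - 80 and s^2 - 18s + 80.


Factor each:
  s^2 + 2s - 80 = (s - 8)(s + 10)
  s^2 - 18s + 80 = (s - 8)(s - 10)
Common monic factor: s - 8


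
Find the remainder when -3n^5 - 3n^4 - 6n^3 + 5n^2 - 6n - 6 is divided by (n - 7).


By the Remainder Theorem, the remainder equals p(7):
  -3*(7)^5 = -50421
  -3*(7)^4 = -7203
  -6*(7)^3 = -2058
  5*(7)^2 = 245
  -6*(7)^1 = -42
  constant: -6
Sum: -50421 - 7203 - 2058 + 245 - 42 - 6 = -59485


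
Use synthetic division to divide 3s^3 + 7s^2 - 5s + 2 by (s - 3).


Synthetic division with c = 3. Coefficients: 3, 7, -5, 2
Bring down 3.
  3 * 3 = 9; 9 + 7 = 16
  16 * 3 = 48; 48 - 5 = 43
  43 * 3 = 129; 129 + 2 = 131
Quotient: 3s^2 + 16s + 43, Remainder: 131


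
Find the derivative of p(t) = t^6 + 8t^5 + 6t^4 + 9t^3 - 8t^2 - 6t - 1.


Apply the power rule term by term:
  d/dt(t^6) = 6t^5
  d/dt(8t^5) = 40t^4
  d/dt(6t^4) = 24t^3
  d/dt(9t^3) = 27t^2
  d/dt(-8t^2) = -16t
  d/dt(-6t) = -6
  d/dt(-1) = 0
p'(t) = 6t^5 + 40t^4 + 24t^3 + 27t^2 - 16t - 6


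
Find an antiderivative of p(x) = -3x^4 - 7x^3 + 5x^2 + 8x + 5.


Reverse power rule on each term:
  ∫ -3x^4 dx = -(3/5)x^5
  ∫ -7x^3 dx = -(7/4)x^4
  ∫ 5x^2 dx = (5/3)x^3
  ∫ 8x dx = 4x^2
  ∫ 5 dx = 5x
F(x) = -(3/5)x^5 - (7/4)x^4 + (5/3)x^3 + 4x^2 + 5x + C


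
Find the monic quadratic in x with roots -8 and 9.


p(x) = (x + 8)(x - 9)
Expand: x^2 - x - 72


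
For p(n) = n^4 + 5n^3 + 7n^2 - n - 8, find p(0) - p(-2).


p(0) = -8
p(-2) = -2
p(0) - p(-2) = -8 + 2 = -6


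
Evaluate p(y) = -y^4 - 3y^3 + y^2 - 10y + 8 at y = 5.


Using direct substitution:
  -1 * (5)^4 = -625
  -3 * (5)^3 = -375
  1 * (5)^2 = 25
  -10 * (5)^1 = -50
  constant: 8
Sum = -625 - 375 + 25 - 50 + 8 = -1017


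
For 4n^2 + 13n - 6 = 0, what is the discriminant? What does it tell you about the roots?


D = b^2 - 4ac = (13)^2 - 4(4)(-6) = 169 + 96 = 265
Since D > 0: two distinct irrational roots


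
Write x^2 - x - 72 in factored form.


Roots satisfy r1 + r2 = -b/a = 1 and r1*r2 = c/a = -72.
So r1 = -8, r2 = 9.
x^2 - x - 72 = (x - r1)(x - r2) = (x + 8)(x - 9)


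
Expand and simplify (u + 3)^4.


Expand (u + 3)^4 by repeated multiplication:
  (u + 3)^2 = u^2 + 6u + 9
  (u + 3)^3 = u^3 + 9u^2 + 27u + 27
= u^4 + 12u^3 + 54u^2 + 108u + 81


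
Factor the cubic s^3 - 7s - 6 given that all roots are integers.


Try integer roots (divisors of -6). s=-1: p(-1)=0.
Divide out (s + 1): quotient is s^2 - s - 6.
Factor the quadratic: (s - 3)(s + 2)
Result: (s + 1)(s - 3)(s + 2)
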